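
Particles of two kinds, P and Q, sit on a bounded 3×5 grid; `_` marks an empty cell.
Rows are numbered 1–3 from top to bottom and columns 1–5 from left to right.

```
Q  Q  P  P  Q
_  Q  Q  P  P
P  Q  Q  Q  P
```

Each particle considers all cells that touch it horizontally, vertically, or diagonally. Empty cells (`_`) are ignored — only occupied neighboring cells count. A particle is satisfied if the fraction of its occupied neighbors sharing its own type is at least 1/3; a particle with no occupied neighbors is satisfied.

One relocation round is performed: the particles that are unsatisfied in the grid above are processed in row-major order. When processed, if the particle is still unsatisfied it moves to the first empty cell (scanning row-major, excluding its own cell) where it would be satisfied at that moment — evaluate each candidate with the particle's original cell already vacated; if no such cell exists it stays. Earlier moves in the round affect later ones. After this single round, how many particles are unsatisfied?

Initially unsatisfied (in order): (1,5), (3,1).
  (1,5) → (2,1).
  (3,1) → (1,5).
Resulting grid:
Q Q P P P
Q Q Q P P
_ Q Q Q P
All satisfied now.

0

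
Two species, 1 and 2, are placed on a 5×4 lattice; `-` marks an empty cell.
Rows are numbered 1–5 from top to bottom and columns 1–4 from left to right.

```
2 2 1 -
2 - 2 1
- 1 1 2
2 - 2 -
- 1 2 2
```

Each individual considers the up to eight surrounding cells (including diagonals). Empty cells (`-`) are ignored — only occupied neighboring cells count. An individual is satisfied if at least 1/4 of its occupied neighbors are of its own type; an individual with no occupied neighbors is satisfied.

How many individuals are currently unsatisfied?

Row 1: (1,1)2 2/2 satisfied · (1,2)2 3/4 satisfied · (1,3)1 1/3 satisfied
Row 2: (2,1)2 2/3 satisfied · (2,3)2 2/6 satisfied · (2,4)1 2/4 satisfied
Row 3: (3,2)1 1/5 not · (3,3)1 2/5 satisfied · (3,4)2 2/4 satisfied
Row 4: (4,1)2 0/2 not · (4,3)2 3/6 satisfied
Row 5: (5,2)1 0/3 not · (5,3)2 2/3 satisfied · (5,4)2 2/2 satisfied
Unsatisfied: (3,2), (4,1), (5,2) — 3 in total.

3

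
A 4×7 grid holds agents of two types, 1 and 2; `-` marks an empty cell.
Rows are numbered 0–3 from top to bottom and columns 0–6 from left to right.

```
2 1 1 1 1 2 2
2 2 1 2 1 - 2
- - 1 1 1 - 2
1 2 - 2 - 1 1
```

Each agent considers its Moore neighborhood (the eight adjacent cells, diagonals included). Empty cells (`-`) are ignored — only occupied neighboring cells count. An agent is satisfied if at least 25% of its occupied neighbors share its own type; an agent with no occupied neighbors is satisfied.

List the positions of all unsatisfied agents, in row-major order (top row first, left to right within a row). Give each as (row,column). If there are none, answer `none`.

Row 0: (0,0)2 2/3 satisfied · (0,1)1 2/5 satisfied · (0,2)1 3/5 satisfied · (0,3)1 4/5 satisfied · (0,4)1 2/4 satisfied · (0,5)2 2/4 satisfied · (0,6)2 2/2 satisfied
Row 1: (1,0)2 2/3 satisfied · (1,1)2 2/6 satisfied · (1,2)1 5/7 satisfied · (1,3)2 0/8 not · (1,4)1 4/6 satisfied · (1,6)2 3/3 satisfied
Row 2: (2,2)1 2/6 satisfied · (2,3)1 4/6 satisfied · (2,4)1 3/5 satisfied · (2,6)2 1/3 satisfied
Row 3: (3,0)1 0/1 not · (3,1)2 0/2 not · (3,3)2 0/3 not · (3,5)1 2/3 satisfied · (3,6)1 1/2 satisfied

(1,3), (3,0), (3,1), (3,3)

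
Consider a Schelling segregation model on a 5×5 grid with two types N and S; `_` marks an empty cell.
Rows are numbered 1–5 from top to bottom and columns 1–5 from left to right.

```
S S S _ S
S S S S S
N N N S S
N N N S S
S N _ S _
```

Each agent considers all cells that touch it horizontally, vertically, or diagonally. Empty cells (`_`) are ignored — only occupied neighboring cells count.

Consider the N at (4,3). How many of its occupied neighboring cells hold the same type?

4

Occupied neighbors of (4,3): (3,2)=N, (3,3)=N, (3,4)=S, (4,2)=N, (4,4)=S, (5,2)=N, (5,4)=S.
Same type (N): 4 of 7.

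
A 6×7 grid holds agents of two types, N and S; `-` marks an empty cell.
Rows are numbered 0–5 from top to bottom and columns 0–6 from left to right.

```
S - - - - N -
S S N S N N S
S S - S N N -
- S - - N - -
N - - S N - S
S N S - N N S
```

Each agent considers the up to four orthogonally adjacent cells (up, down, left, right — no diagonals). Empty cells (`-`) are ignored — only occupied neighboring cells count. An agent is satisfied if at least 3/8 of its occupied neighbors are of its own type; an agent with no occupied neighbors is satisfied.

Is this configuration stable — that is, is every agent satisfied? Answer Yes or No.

No

(0,0)S 1/1 ✓
(0,5)N 1/1 ✓
(1,0)S 3/3 ✓
(1,1)S 2/3 ✓
(1,2)N 0/2 ✗
(1,3)S 1/3 ✗
(1,4)N 2/3 ✓
(1,5)N 3/4 ✓
(1,6)S 0/1 ✗
(2,0)S 2/2 ✓
(2,1)S 3/3 ✓
(2,3)S 1/2 ✓
(2,4)N 3/4 ✓
(2,5)N 2/2 ✓
(3,1)S 1/1 ✓
(3,4)N 2/2 ✓
(4,0)N 0/1 ✗
(4,3)S 0/1 ✗
(4,4)N 2/3 ✓
(4,6)S 1/1 ✓
(5,0)S 0/2 ✗
(5,1)N 0/2 ✗
(5,2)S 0/1 ✗
(5,4)N 2/2 ✓
(5,5)N 1/2 ✓
(5,6)S 1/2 ✓
For instance (1,2) has only 0/2 same-type neighbors, below 3/8.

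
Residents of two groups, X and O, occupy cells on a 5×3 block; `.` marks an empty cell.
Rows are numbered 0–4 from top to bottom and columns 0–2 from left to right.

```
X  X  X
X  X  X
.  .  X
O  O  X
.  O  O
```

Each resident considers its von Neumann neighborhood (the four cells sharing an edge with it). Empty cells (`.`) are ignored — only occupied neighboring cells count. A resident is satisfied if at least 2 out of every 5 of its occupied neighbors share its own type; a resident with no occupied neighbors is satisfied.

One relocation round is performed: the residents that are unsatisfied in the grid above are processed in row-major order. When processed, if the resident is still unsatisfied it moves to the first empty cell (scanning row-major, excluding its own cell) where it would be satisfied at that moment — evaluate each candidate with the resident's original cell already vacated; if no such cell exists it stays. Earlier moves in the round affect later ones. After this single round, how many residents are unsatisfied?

0

Initially unsatisfied (in order): (3,2).
  (3,2) → (2,0).
Resulting grid:
X X X
X X X
X . X
O O .
. O O
All satisfied now.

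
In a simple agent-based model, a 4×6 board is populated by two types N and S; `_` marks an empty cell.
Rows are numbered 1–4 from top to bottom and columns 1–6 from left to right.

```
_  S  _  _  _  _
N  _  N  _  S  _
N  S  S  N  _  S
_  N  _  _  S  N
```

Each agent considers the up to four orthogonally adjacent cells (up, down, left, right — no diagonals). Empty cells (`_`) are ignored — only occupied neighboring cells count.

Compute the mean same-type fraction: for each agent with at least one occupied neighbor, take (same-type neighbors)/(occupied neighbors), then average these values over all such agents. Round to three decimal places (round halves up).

(1,2)S — no occupied neighbors
(2,1)N 1/1
(2,3)N 0/1
(2,5)S — no occupied neighbors
(3,1)N 1/2
(3,2)S 1/3
(3,3)S 1/3
(3,4)N 0/1
(3,6)S 0/1
(4,2)N 0/1
(4,5)S 0/1
(4,6)N 0/2
Sum over 10 agents: 1/1 + 0/1 + 1/2 + 1/3 + 1/3 + 0/1 + 0/1 + 0/1 + 0/1 + 0/2 = 13/6; mean = 13/6 ÷ 10 = 13/60 = 0.216666… → 0.217.

0.217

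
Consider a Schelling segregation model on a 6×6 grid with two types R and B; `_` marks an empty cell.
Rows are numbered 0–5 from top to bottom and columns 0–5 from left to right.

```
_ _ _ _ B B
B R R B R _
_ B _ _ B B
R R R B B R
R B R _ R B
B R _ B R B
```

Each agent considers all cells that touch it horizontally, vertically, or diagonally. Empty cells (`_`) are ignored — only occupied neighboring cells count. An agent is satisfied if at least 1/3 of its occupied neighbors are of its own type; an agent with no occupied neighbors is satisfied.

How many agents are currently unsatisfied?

7

(0,4)B 2/3 ok
(0,5)B 1/2 ok
(1,0)B 1/2 ok
(1,1)R 1/3 ok
(1,2)R 1/3 ok
(1,3)B 2/4 ok
(1,4)R 0/5 unhappy
(2,1)B 1/6 unhappy
(2,4)B 4/6 ok
(2,5)B 2/4 ok
(3,0)R 2/4 ok
(3,1)R 4/6 ok
(3,2)R 2/5 ok
(3,3)B 2/5 ok
(3,4)B 4/6 ok
(3,5)R 1/5 unhappy
(4,0)R 3/5 ok
(4,1)B 1/7 unhappy
(4,2)R 3/6 ok
(4,4)R 2/7 unhappy
(4,5)B 2/5 ok
(5,0)B 1/3 ok
(5,1)R 2/4 ok
(5,3)B 0/3 unhappy
(5,4)R 1/4 unhappy
(5,5)B 1/3 ok
Unsatisfied: (1,4), (2,1), (3,5), (4,1), (4,4), (5,3), (5,4) — 7 in total.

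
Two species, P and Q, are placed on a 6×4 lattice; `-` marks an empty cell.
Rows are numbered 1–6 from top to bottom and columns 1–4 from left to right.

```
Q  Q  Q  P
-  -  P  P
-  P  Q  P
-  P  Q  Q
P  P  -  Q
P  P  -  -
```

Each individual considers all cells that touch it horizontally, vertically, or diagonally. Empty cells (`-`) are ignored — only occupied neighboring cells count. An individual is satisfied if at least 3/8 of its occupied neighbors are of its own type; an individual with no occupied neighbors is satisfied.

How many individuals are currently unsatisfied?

2

(1,1)Q 1/1 ✓
(1,2)Q 2/3 ✓
(1,3)Q 1/4 ✗
(1,4)P 2/3 ✓
(2,3)P 4/7 ✓
(2,4)P 3/5 ✓
(3,2)P 2/4 ✓
(3,3)Q 2/7 ✗
(3,4)P 2/5 ✓
(4,2)P 3/5 ✓
(4,3)Q 3/7 ✓
(4,4)Q 3/4 ✓
(5,1)P 4/4 ✓
(5,2)P 4/5 ✓
(5,4)Q 2/2 ✓
(6,1)P 3/3 ✓
(6,2)P 3/3 ✓
Unsatisfied: (1,3), (3,3) — 2 in total.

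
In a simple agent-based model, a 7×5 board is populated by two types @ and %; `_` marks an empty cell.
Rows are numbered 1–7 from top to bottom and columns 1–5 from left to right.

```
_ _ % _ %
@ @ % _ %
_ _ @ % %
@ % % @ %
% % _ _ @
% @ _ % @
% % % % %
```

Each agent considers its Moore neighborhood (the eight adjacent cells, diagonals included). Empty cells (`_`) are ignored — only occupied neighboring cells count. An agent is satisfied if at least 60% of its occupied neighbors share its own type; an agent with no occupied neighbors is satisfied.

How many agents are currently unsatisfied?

10

Row 1: (1,3)% 1/2 ✗ · (1,5)% 1/1 ✓
Row 2: (2,1)@ 1/1 ✓ · (2,2)@ 2/4 ✗ · (2,3)% 2/4 ✗ · (2,5)% 3/3 ✓
Row 3: (3,3)@ 2/6 ✗ · (3,4)% 5/7 ✓ · (3,5)% 3/4 ✓
Row 4: (4,1)@ 0/3 ✗ · (4,2)% 3/5 ✓ · (4,3)% 3/5 ✓ · (4,4)@ 2/6 ✗ · (4,5)% 2/4 ✗
Row 5: (5,1)% 3/5 ✓ · (5,2)% 4/6 ✓ · (5,5)@ 2/4 ✗
Row 6: (6,1)% 4/5 ✓ · (6,2)@ 0/6 ✗ · (6,4)% 3/5 ✓ · (6,5)@ 1/4 ✗
Row 7: (7,1)% 2/3 ✓ · (7,2)% 3/4 ✓ · (7,3)% 3/4 ✓ · (7,4)% 3/4 ✓ · (7,5)% 2/3 ✓
Unsatisfied: (1,3), (2,2), (2,3), (3,3), (4,1), (4,4), (4,5), (5,5), (6,2), (6,5) — 10 in total.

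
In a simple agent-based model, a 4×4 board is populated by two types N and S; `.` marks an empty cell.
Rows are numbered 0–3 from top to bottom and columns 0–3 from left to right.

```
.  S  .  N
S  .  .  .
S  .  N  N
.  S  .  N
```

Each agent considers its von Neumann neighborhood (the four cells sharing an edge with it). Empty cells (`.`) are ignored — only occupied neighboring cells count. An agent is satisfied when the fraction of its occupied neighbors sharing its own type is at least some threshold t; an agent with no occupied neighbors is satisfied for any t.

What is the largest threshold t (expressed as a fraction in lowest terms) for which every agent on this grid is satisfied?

(0,1)S — no occupied neighbors
(0,3)N — no occupied neighbors
(1,0)S 1/1
(2,0)S 1/1
(2,2)N 1/1
(2,3)N 2/2
(3,1)S — no occupied neighbors
(3,3)N 1/1
The smallest same-type fraction is 1/1 at (1,0), which reduces to 1/1. Any threshold above that leaves this agent unsatisfied.

1/1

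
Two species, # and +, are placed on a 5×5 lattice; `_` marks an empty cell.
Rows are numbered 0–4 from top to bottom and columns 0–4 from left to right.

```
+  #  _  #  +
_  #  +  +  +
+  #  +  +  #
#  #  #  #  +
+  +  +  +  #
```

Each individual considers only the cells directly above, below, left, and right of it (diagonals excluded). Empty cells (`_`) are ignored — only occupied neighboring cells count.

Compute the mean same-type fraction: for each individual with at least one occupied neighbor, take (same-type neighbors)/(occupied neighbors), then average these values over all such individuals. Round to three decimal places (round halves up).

Row 0: (0,0)+ 0/1 · (0,1)# 1/2 · (0,3)# 0/2 · (0,4)+ 1/2
Row 1: (1,1)# 2/3 · (1,2)+ 2/3 · (1,3)+ 3/4 · (1,4)+ 2/3
Row 2: (2,0)+ 0/2 · (2,1)# 2/4 · (2,2)+ 2/4 · (2,3)+ 2/4 · (2,4)# 0/3
Row 3: (3,0)# 1/3 · (3,1)# 3/4 · (3,2)# 2/4 · (3,3)# 1/4 · (3,4)+ 0/3
Row 4: (4,0)+ 1/2 · (4,1)+ 2/3 · (4,2)+ 2/3 · (4,3)+ 1/3 · (4,4)# 0/2
Sum over 23 individuals: 0/1 + 1/2 + 0/2 + 1/2 + 2/3 + 2/3 + 3/4 + 2/3 + 0/2 + 2/4 + 2/4 + 2/4 + 0/3 + 1/3 + 3/4 + 2/4 + 1/4 + 0/3 + 1/2 + 2/3 + 2/3 + 1/3 + 0/2 = 37/4; mean = 37/4 ÷ 23 = 37/92 = 0.402173… → 0.402.

0.402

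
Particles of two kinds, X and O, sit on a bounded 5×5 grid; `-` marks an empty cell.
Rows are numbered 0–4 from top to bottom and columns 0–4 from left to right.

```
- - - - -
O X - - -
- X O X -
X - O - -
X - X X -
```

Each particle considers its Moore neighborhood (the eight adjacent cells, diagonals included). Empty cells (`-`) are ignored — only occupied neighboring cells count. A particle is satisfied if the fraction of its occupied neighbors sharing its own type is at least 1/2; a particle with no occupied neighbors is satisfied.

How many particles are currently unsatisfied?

(1,0)O 0/2 unhappy
(1,1)X 1/3 unhappy
(2,1)X 2/5 unhappy
(2,2)O 1/4 unhappy
(2,3)X 0/2 unhappy
(3,0)X 2/2 ok
(3,2)O 1/5 unhappy
(4,0)X 1/1 ok
(4,2)X 1/2 ok
(4,3)X 1/2 ok
Unsatisfied: (1,0), (1,1), (2,1), (2,2), (2,3), (3,2) — 6 in total.

6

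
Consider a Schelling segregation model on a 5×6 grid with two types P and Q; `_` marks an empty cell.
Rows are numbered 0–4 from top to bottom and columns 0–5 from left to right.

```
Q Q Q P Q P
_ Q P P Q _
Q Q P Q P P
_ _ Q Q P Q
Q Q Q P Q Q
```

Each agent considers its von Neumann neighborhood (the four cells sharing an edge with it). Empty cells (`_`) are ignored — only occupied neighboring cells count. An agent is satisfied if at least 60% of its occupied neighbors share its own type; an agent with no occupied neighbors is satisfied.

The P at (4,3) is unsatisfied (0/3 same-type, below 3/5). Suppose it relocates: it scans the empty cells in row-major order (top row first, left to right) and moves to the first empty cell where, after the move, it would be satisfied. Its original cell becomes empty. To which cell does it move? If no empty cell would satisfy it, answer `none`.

(1,5)

Vacating (4,3). Empty cells in order:
  (1,0): 0/3 same-type → still unsatisfied.
  (1,5): 2/3 same-type → satisfied — stop here.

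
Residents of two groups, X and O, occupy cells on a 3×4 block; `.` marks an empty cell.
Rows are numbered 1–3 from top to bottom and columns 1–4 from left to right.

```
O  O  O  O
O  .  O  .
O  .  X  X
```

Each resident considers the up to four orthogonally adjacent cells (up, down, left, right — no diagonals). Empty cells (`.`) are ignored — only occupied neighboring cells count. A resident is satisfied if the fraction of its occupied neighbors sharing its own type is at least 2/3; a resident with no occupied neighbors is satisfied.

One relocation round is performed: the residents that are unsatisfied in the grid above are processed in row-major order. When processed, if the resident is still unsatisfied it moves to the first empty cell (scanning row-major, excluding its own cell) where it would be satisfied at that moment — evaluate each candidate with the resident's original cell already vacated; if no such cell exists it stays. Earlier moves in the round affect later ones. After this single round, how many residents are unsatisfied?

Initially unsatisfied (in order): (2,3), (3,3).
  (2,3) → (2,2).
  (3,3): now satisfied by earlier moves; stays.
Resulting grid:
O O O O
O O . .
O . X X
All satisfied now.

0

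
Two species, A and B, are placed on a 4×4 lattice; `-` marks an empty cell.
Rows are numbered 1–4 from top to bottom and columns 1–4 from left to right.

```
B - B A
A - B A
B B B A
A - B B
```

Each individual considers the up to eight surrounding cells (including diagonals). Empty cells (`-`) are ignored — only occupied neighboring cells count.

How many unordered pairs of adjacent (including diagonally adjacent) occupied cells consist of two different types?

Scan each occupied cell's neighbors to the right and below (and the two forward diagonals) so each pair is counted once.
From row 1: 4 unlike of 6 pairs (running 4/6).
From row 2: 5 unlike of 8 pairs (running 9/14).
From row 3: 5 unlike of 10 pairs (running 14/24).
From row 4: 0 unlike of 1 pairs (running 14/25).
Total adjacent occupied pairs: 25; unlike-type pairs: 14.

14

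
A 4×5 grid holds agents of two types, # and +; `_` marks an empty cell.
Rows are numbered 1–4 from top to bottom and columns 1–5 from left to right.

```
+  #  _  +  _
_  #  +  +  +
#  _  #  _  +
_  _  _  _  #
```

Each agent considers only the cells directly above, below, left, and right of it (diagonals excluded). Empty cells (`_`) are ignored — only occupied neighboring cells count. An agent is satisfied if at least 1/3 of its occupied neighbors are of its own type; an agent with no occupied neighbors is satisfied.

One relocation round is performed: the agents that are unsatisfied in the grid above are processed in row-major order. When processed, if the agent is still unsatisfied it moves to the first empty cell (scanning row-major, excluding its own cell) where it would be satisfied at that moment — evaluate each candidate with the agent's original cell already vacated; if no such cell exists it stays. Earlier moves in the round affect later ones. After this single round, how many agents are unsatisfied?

Initially unsatisfied (in order): (1,1), (3,3), (4,5).
  (1,1) → (1,3).
  (3,3) → (1,1).
  (4,5) → (2,1).
Resulting grid:
# # + + _
# # + + +
# _ _ _ +
_ _ _ _ _
All satisfied now.

0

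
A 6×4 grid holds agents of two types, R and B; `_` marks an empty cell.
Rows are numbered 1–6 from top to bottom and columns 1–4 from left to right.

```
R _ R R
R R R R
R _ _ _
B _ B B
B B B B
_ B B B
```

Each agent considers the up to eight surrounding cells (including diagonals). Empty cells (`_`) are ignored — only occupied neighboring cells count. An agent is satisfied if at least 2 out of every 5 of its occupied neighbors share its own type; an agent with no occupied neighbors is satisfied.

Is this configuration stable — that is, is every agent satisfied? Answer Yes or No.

(1,1)R 2/2 ok
(1,3)R 4/4 ok
(1,4)R 3/3 ok
(2,1)R 3/3 ok
(2,2)R 5/5 ok
(2,3)R 4/4 ok
(2,4)R 3/3 ok
(3,1)R 2/3 ok
(4,1)B 2/3 ok
(4,3)B 4/4 ok
(4,4)B 3/3 ok
(5,1)B 3/3 ok
(5,2)B 6/6 ok
(5,3)B 7/7 ok
(5,4)B 5/5 ok
(6,2)B 4/4 ok
(6,3)B 5/5 ok
(6,4)B 3/3 ok
All meet the threshold, so the configuration is stable.

Yes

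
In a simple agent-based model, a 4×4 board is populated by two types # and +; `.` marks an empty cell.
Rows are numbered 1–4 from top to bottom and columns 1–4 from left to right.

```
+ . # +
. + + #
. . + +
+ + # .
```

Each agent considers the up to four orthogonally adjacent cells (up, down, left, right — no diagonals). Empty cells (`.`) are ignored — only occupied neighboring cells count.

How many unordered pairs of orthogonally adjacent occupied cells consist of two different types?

Scan each occupied cell's neighbors to the right and below so each pair is counted once.
From row 1: 3 unlike of 3 pairs (running 3/3).
From row 2: 2 unlike of 4 pairs (running 5/7).
From row 3: 1 unlike of 2 pairs (running 6/9).
From row 4: 1 unlike of 2 pairs (running 7/11).
Total adjacent occupied pairs: 11; unlike-type pairs: 7.

7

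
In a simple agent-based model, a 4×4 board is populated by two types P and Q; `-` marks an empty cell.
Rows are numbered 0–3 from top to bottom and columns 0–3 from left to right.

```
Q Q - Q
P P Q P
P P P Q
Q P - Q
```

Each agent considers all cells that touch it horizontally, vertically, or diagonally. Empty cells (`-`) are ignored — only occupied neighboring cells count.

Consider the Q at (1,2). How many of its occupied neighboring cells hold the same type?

Occupied neighbors of (1,2): (0,1)=Q, (0,3)=Q, (1,1)=P, (1,3)=P, (2,1)=P, (2,2)=P, (2,3)=Q.
Same type (Q): 3 of 7.

3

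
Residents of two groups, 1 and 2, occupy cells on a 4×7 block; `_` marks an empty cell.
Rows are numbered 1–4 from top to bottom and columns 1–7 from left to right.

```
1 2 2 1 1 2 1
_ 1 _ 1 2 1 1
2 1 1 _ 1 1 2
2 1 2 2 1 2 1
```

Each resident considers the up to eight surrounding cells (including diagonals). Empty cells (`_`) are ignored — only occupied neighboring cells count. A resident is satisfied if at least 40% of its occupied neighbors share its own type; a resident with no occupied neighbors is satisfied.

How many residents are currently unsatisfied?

11

(1,1)1 1/2 ✓
(1,2)2 1/3 ✗
(1,3)2 1/4 ✗
(1,4)1 2/4 ✓
(1,5)1 3/5 ✓
(1,6)2 1/5 ✗
(1,7)1 2/3 ✓
(2,2)1 3/6 ✓
(2,4)1 4/6 ✓
(2,5)2 1/7 ✗
(2,6)1 5/8 ✓
(2,7)1 3/5 ✓
(3,1)2 1/4 ✗
(3,2)1 3/6 ✓
(3,3)1 4/6 ✓
(3,5)1 4/7 ✓
(3,6)1 5/8 ✓
(3,7)2 1/5 ✗
(4,1)2 1/3 ✗
(4,2)1 2/5 ✓
(4,3)2 1/4 ✗
(4,4)2 1/4 ✗
(4,5)1 2/4 ✓
(4,6)2 1/5 ✗
(4,7)1 1/3 ✗
Unsatisfied: (1,2), (1,3), (1,6), (2,5), (3,1), (3,7), (4,1), (4,3), (4,4), (4,6), (4,7) — 11 in total.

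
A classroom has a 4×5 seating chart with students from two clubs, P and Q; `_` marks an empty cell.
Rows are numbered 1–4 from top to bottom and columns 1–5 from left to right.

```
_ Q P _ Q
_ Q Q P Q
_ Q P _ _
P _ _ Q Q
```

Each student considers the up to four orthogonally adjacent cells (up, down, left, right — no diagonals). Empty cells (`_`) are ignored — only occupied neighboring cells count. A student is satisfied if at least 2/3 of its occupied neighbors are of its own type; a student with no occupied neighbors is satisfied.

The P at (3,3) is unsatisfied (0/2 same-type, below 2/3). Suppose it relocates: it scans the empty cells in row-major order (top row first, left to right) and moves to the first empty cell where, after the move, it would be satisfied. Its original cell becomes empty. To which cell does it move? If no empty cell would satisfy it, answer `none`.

Vacating (3,3). Empty cells in order:
  (1,1): 0/1 same-type → still unsatisfied.
  (1,4): 2/3 same-type → satisfied — stop here.

(1,4)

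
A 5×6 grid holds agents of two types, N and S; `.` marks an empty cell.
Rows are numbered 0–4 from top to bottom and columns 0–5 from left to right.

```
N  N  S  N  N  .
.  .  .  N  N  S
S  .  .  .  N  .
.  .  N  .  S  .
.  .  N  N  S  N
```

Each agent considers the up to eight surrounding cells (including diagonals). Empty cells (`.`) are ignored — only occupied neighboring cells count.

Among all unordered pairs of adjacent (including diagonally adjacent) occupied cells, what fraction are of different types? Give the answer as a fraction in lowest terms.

11/24

Scan each occupied cell's neighbors to the right and below (and the two forward diagonals) so each pair is counted once.
From row 0: 4 unlike of 10 pairs (running 4/10).
From row 1: 2 unlike of 5 pairs (running 6/15).
From row 2: 1 unlike of 1 pairs (running 7/16).
From row 3: 2 unlike of 5 pairs (running 9/21).
From row 4: 2 unlike of 3 pairs (running 11/24).
Total adjacent occupied pairs: 24; unlike-type pairs: 11.
11/24 is already in lowest terms.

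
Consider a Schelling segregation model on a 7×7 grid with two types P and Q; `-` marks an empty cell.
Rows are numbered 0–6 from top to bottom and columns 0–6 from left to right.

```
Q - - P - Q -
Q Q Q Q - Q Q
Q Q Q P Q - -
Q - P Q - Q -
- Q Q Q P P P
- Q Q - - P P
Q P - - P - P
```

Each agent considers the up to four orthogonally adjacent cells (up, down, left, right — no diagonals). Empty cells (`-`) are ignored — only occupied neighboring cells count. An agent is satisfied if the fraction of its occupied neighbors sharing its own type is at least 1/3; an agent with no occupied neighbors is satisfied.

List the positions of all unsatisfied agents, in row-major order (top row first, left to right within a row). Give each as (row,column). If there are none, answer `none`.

(0,3), (2,3), (2,4), (3,2), (3,5), (6,0), (6,1)

Row 0: (0,0)Q 1/1 satisfied · (0,3)P 0/1 not · (0,5)Q 1/1 satisfied
Row 1: (1,0)Q 3/3 satisfied · (1,1)Q 3/3 satisfied · (1,2)Q 3/3 satisfied · (1,3)Q 1/3 satisfied · (1,5)Q 2/2 satisfied · (1,6)Q 1/1 satisfied
Row 2: (2,0)Q 3/3 satisfied · (2,1)Q 3/3 satisfied · (2,2)Q 2/4 satisfied · (2,3)P 0/4 not · (2,4)Q 0/1 not
Row 3: (3,0)Q 1/1 satisfied · (3,2)P 0/3 not · (3,3)Q 1/3 satisfied · (3,5)Q 0/1 not
Row 4: (4,1)Q 2/2 satisfied · (4,2)Q 3/4 satisfied · (4,3)Q 2/3 satisfied · (4,4)P 1/2 satisfied · (4,5)P 3/4 satisfied · (4,6)P 2/2 satisfied
Row 5: (5,1)Q 2/3 satisfied · (5,2)Q 2/2 satisfied · (5,5)P 2/2 satisfied · (5,6)P 3/3 satisfied
Row 6: (6,0)Q 0/1 not · (6,1)P 0/2 not · (6,4)P 0/0 satisfied · (6,6)P 1/1 satisfied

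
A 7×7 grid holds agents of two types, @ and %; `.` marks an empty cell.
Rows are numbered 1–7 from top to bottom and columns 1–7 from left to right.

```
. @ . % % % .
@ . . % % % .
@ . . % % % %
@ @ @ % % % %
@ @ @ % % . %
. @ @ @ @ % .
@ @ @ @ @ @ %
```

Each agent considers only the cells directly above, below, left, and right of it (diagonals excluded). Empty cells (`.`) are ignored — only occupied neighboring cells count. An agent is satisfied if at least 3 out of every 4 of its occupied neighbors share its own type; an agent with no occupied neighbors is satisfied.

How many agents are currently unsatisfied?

7

Row 1: (1,2)@ 0/0 ok · (1,4)% 2/2 ok · (1,5)% 3/3 ok · (1,6)% 2/2 ok
Row 2: (2,1)@ 1/1 ok · (2,4)% 3/3 ok · (2,5)% 4/4 ok · (2,6)% 3/3 ok
Row 3: (3,1)@ 2/2 ok · (3,4)% 3/3 ok · (3,5)% 4/4 ok · (3,6)% 4/4 ok · (3,7)% 2/2 ok
Row 4: (4,1)@ 3/3 ok · (4,2)@ 3/3 ok · (4,3)@ 2/3 unhappy · (4,4)% 3/4 ok · (4,5)% 4/4 ok · (4,6)% 3/3 ok · (4,7)% 3/3 ok
Row 5: (5,1)@ 2/2 ok · (5,2)@ 4/4 ok · (5,3)@ 3/4 ok · (5,4)% 2/4 unhappy · (5,5)% 2/3 unhappy · (5,7)% 1/1 ok
Row 6: (6,2)@ 3/3 ok · (6,3)@ 4/4 ok · (6,4)@ 3/4 ok · (6,5)@ 2/4 unhappy · (6,6)% 0/2 unhappy
Row 7: (7,1)@ 1/1 ok · (7,2)@ 3/3 ok · (7,3)@ 3/3 ok · (7,4)@ 3/3 ok · (7,5)@ 3/3 ok · (7,6)@ 1/3 unhappy · (7,7)% 0/1 unhappy
Unsatisfied: (4,3), (5,4), (5,5), (6,5), (6,6), (7,6), (7,7) — 7 in total.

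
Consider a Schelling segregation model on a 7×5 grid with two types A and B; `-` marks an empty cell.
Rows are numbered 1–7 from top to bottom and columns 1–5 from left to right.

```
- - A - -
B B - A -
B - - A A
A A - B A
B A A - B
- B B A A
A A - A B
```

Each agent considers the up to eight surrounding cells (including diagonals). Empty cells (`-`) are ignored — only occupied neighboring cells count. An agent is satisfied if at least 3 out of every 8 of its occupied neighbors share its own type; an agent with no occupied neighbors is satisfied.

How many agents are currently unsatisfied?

7

(1,3)A 1/2 ✓
(2,1)B 2/2 ✓
(2,2)B 2/3 ✓
(2,4)A 3/3 ✓
(3,1)B 2/4 ✓
(3,4)A 3/4 ✓
(3,5)A 3/4 ✓
(4,1)A 2/4 ✓
(4,2)A 3/5 ✓
(4,4)B 1/5 ✗
(4,5)A 2/4 ✓
(5,1)B 1/4 ✗
(5,2)A 3/6 ✓
(5,3)A 3/6 ✓
(5,5)B 1/4 ✗
(6,2)B 2/6 ✗
(6,3)B 1/6 ✗
(6,4)A 3/6 ✓
(6,5)A 2/4 ✓
(7,1)A 1/2 ✓
(7,2)A 1/3 ✗
(7,4)A 2/4 ✓
(7,5)B 0/3 ✗
Unsatisfied: (4,4), (5,1), (5,5), (6,2), (6,3), (7,2), (7,5) — 7 in total.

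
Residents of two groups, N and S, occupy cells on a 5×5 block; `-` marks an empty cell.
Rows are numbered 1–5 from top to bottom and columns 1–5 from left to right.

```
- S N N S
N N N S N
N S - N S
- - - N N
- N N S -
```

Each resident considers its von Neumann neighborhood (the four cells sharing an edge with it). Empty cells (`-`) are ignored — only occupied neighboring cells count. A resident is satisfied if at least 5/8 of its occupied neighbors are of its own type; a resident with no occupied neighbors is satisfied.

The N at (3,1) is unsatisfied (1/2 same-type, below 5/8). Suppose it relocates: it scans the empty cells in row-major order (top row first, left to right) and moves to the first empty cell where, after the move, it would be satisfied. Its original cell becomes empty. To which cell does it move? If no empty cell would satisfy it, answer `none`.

(3,3)

Vacating (3,1). Empty cells in order:
  (1,1): 1/2 same-type → still unsatisfied.
  (3,3): 2/3 same-type → satisfied — stop here.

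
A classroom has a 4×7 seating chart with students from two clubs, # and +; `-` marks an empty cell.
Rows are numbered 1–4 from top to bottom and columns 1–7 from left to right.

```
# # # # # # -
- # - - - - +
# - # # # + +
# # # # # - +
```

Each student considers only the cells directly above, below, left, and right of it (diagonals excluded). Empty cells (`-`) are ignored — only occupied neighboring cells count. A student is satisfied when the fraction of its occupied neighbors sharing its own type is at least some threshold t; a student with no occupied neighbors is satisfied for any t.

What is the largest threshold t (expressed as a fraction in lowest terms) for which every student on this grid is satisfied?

Row 1: (1,1)# 1/1 · (1,2)# 3/3 · (1,3)# 2/2 · (1,4)# 2/2 · (1,5)# 2/2 · (1,6)# 1/1
Row 2: (2,2)# 1/1 · (2,7)+ 1/1
Row 3: (3,1)# 1/1 · (3,3)# 2/2 · (3,4)# 3/3 · (3,5)# 2/3 · (3,6)+ 1/2 · (3,7)+ 3/3
Row 4: (4,1)# 2/2 · (4,2)# 2/2 · (4,3)# 3/3 · (4,4)# 3/3 · (4,5)# 2/2 · (4,7)+ 1/1
The smallest same-type fraction is 1/2 at (3,6), which reduces to 1/2. Any threshold above that leaves this student unsatisfied.

1/2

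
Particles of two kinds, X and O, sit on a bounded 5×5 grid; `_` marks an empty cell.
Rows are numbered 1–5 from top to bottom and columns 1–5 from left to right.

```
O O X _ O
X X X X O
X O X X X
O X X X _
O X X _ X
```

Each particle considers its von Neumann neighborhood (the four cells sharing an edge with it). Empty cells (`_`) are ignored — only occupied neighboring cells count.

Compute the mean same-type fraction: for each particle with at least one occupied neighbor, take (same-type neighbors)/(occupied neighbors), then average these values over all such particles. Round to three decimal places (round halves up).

0.623

(1,1)O 1/2
(1,2)O 1/3
(1,3)X 1/2
(1,5)O 1/1
(2,1)X 2/3
(2,2)X 2/4
(2,3)X 4/4
(2,4)X 2/3
(2,5)O 1/3
(3,1)X 1/3
(3,2)O 0/4
(3,3)X 3/4
(3,4)X 4/4
(3,5)X 1/2
(4,1)O 1/3
(4,2)X 2/4
(4,3)X 4/4
(4,4)X 2/2
(5,1)O 1/2
(5,2)X 2/3
(5,3)X 2/2
(5,5)X — no occupied neighbors
Sum over 21 particles: 1/2 + 1/3 + 1/2 + 1/1 + 2/3 + 2/4 + 4/4 + 2/3 + 1/3 + 1/3 + 0/4 + 3/4 + 4/4 + 1/2 + 1/3 + 2/4 + 4/4 + 2/2 + 1/2 + 2/3 + 2/2 = 157/12; mean = 157/12 ÷ 21 = 157/252 = 0.623015… → 0.623.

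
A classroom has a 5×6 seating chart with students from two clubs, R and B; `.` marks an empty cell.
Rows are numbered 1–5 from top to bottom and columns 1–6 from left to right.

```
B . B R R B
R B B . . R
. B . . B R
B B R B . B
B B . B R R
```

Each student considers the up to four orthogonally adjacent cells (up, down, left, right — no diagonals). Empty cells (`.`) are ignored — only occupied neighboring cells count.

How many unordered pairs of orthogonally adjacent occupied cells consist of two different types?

11

Scan each occupied cell's neighbors to the right and below so each pair is counted once.
Row 1: B(1,1)–R(2,1)≠ B(1,3)–R(1,4)≠ B(1,3)–B(2,3)= R(1,4)–R(1,5)= R(1,5)–B(1,6)≠ B(1,6)–R(2,6)≠  → 4/6 unlike.
Row 2: R(2,1)–B(2,2)≠ B(2,2)–B(2,3)= B(2,2)–B(3,2)= R(2,6)–R(3,6)=  → 1/4 unlike.
Row 3: B(3,2)–B(4,2)= B(3,5)–R(3,6)≠ R(3,6)–B(4,6)≠  → 2/3 unlike.
Row 4: B(4,1)–B(4,2)= B(4,1)–B(5,1)= B(4,2)–R(4,3)≠ B(4,2)–B(5,2)= R(4,3)–B(4,4)≠ B(4,4)–B(5,4)= B(4,6)–R(5,6)≠  → 3/7 unlike.
Row 5: B(5,1)–B(5,2)= B(5,4)–R(5,5)≠ R(5,5)–R(5,6)=  → 1/3 unlike.
Total adjacent occupied pairs: 23; unlike-type pairs: 11.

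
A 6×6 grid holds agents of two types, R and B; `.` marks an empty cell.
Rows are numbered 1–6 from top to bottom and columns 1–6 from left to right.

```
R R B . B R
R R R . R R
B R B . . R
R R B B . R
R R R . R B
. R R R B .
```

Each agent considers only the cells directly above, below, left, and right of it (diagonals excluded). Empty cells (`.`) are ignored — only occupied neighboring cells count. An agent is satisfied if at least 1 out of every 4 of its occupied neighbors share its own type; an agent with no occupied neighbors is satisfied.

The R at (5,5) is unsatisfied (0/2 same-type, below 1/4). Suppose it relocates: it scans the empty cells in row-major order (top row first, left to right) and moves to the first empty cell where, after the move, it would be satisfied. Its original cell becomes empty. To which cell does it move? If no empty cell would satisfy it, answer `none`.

Vacating (5,5). Empty cells in order:
  (1,4): 0/2 same-type → still unsatisfied.
  (2,4): 2/2 same-type → satisfied — stop here.

(2,4)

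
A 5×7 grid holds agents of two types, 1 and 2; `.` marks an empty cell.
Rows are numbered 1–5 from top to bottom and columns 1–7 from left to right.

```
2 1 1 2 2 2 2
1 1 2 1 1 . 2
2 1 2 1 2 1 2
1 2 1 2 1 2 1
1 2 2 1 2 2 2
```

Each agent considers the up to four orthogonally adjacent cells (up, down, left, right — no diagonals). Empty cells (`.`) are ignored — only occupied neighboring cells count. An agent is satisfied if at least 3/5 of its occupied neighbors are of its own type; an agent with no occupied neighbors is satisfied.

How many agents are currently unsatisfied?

26

Row 1: (1,1)2 0/2 not · (1,2)1 2/3 satisfied · (1,3)1 1/3 not · (1,4)2 1/3 not · (1,5)2 2/3 satisfied · (1,6)2 2/2 satisfied · (1,7)2 2/2 satisfied
Row 2: (2,1)1 1/3 not · (2,2)1 3/4 satisfied · (2,3)2 1/4 not · (2,4)1 2/4 not · (2,5)1 1/3 not · (2,7)2 2/2 satisfied
Row 3: (3,1)2 0/3 not · (3,2)1 1/4 not · (3,3)2 1/4 not · (3,4)1 1/4 not · (3,5)2 0/4 not · (3,6)1 0/3 not · (3,7)2 1/3 not
Row 4: (4,1)1 1/3 not · (4,2)2 1/4 not · (4,3)1 0/4 not · (4,4)2 0/4 not · (4,5)1 0/4 not · (4,6)2 1/4 not · (4,7)1 0/3 not
Row 5: (5,1)1 1/2 not · (5,2)2 2/3 satisfied · (5,3)2 1/3 not · (5,4)1 0/3 not · (5,5)2 1/3 not · (5,6)2 3/3 satisfied · (5,7)2 1/2 not
Unsatisfied: (1,1), (1,3), (1,4), (2,1), (2,3), (2,4), (2,5), (3,1), (3,2), (3,3), (3,4), (3,5), (3,6), (3,7), (4,1), (4,2), (4,3), (4,4), (4,5), (4,6), (4,7), (5,1), (5,3), (5,4), (5,5), (5,7) — 26 in total.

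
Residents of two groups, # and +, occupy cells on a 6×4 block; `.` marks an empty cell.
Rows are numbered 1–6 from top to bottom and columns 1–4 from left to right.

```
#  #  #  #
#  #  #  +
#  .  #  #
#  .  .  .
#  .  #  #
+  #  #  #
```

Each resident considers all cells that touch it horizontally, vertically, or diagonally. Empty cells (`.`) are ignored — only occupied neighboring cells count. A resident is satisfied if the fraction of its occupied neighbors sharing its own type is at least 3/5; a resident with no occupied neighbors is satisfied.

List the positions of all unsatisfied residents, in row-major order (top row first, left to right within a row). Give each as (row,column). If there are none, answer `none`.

(1,1)# 3/3 ✓
(1,2)# 5/5 ✓
(1,3)# 4/5 ✓
(1,4)# 2/3 ✓
(2,1)# 4/4 ✓
(2,2)# 7/7 ✓
(2,3)# 6/7 ✓
(2,4)+ 0/5 ✗
(3,1)# 3/3 ✓
(3,3)# 3/4 ✓
(3,4)# 2/3 ✓
(4,1)# 2/2 ✓
(5,1)# 2/3 ✓
(5,3)# 4/4 ✓
(5,4)# 3/3 ✓
(6,1)+ 0/2 ✗
(6,2)# 3/4 ✓
(6,3)# 4/4 ✓
(6,4)# 3/3 ✓

(2,4), (6,1)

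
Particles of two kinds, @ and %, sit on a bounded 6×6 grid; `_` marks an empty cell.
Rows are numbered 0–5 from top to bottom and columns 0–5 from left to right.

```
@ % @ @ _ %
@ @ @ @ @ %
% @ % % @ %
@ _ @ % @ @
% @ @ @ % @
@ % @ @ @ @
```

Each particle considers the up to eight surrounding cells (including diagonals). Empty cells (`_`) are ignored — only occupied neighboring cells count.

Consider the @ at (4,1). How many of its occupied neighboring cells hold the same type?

Occupied neighbors of (4,1): (3,0)=@, (3,2)=@, (4,0)=%, (4,2)=@, (5,0)=@, (5,1)=%, (5,2)=@.
Same type (@): 5 of 7.

5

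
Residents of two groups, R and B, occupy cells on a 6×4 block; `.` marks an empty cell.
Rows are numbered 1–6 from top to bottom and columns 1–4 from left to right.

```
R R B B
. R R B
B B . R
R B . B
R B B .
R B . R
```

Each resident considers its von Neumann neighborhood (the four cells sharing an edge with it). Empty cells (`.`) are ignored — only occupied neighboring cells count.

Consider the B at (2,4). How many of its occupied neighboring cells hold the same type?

Occupied neighbors of (2,4): (1,4)=B, (3,4)=R, (2,3)=R.
Same type (B): 1 of 3.

1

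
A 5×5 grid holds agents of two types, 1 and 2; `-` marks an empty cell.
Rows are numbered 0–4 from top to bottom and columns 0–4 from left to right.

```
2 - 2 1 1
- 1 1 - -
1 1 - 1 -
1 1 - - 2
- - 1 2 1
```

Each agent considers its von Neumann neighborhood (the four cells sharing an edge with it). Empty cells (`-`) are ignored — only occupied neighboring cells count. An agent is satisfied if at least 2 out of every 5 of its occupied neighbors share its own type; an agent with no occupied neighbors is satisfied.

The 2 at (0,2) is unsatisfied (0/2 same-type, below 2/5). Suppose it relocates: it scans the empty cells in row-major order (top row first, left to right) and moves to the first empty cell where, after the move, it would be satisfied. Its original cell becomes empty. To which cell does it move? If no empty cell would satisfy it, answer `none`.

Vacating (0,2). Empty cells in order:
  (0,1): 1/2 same-type → satisfied — stop here.

(0,1)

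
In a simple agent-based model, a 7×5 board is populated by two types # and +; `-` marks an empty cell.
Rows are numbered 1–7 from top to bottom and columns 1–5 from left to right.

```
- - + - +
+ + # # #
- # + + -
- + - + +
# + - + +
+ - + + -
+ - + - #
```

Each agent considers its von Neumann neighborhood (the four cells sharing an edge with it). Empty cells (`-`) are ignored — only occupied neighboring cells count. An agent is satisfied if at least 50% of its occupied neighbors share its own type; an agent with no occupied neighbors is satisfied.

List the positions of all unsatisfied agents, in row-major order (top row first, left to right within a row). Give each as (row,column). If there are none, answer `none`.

(1,3), (1,5), (2,2), (2,3), (3,2), (3,3), (5,1)

(1,3)+ 0/1 ✗
(1,5)+ 0/1 ✗
(2,1)+ 1/1 ✓
(2,2)+ 1/3 ✗
(2,3)# 1/4 ✗
(2,4)# 2/3 ✓
(2,5)# 1/2 ✓
(3,2)# 0/3 ✗
(3,3)+ 1/3 ✗
(3,4)+ 2/3 ✓
(4,2)+ 1/2 ✓
(4,4)+ 3/3 ✓
(4,5)+ 2/2 ✓
(5,1)# 0/2 ✗
(5,2)+ 1/2 ✓
(5,4)+ 3/3 ✓
(5,5)+ 2/2 ✓
(6,1)+ 1/2 ✓
(6,3)+ 2/2 ✓
(6,4)+ 2/2 ✓
(7,1)+ 1/1 ✓
(7,3)+ 1/1 ✓
(7,5)# 0/0 ✓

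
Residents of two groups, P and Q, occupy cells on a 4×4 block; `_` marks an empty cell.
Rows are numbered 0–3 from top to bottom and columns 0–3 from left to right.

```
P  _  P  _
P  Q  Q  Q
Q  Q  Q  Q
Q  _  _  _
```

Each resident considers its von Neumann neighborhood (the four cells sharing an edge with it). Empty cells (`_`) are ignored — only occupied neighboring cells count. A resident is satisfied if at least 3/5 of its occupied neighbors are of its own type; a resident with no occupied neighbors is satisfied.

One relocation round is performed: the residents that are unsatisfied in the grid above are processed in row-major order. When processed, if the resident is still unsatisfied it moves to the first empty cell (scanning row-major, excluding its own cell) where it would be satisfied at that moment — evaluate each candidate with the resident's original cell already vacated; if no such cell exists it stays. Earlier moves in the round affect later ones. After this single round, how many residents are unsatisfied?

Initially unsatisfied (in order): (0,2), (1,0).
  (0,2): no empty cell satisfies it; stays.
  (1,0) → (0,1).
Resulting grid:
P P P _
_ Q Q Q
Q Q Q Q
Q _ _ _
Unsatisfied now: (0,2).

1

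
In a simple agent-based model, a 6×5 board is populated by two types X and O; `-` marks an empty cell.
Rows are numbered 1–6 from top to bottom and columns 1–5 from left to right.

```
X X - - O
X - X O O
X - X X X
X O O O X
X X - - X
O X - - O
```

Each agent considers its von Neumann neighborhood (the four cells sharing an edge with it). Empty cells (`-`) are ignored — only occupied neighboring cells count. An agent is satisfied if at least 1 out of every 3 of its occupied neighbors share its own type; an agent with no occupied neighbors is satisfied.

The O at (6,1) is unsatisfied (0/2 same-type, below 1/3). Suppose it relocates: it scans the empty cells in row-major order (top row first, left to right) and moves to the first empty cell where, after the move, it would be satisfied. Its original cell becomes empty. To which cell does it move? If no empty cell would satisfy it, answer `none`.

Vacating (6,1). Empty cells in order:
  (1,3): 0/2 same-type → still unsatisfied.
  (1,4): 2/2 same-type → satisfied — stop here.

(1,4)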